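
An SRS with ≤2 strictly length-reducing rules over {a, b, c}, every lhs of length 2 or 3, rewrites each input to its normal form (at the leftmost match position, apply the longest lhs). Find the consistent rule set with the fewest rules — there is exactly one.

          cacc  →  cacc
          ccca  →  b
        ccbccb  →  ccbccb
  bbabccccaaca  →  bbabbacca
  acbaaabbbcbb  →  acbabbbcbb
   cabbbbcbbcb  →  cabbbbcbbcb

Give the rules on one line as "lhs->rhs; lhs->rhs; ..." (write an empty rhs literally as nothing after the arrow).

  | cacc
  | ccca => baa => b
  | ccbccb
  | bbabccccaaca => bbabbacaaca => bbabbacca

aa->; ccc->ba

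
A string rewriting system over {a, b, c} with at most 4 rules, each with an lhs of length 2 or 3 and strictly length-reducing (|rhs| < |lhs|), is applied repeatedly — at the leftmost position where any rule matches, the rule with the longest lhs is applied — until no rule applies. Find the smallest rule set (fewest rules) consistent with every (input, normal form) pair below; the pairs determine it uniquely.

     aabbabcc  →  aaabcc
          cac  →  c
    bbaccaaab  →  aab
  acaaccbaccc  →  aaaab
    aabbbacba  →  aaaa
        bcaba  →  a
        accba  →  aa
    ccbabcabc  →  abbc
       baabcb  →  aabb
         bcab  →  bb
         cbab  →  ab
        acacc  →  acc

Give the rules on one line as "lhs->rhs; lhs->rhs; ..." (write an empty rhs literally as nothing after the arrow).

  | aabbabcc => aababcc => aaabcc
  | cac => c
  | bbaccaaab => baccaaab => accaaab => acaab => aab
  | acaaccbaccc => aaccbaccc => aacbaccc => aabaccc => aaaccc => aaaab

ba->a; ca->; cb->b; ccc->ab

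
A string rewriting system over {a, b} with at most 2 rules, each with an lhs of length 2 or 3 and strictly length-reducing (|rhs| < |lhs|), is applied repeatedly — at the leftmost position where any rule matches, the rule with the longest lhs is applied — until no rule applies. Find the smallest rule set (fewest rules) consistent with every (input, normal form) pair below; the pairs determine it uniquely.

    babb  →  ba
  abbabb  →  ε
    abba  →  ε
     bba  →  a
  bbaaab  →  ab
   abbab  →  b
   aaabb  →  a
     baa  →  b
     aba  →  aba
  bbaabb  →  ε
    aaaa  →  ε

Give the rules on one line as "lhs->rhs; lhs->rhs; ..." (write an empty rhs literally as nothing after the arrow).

  | babb => ba
  | abbabb => aabb => bb => ε
  | abba => aa => ε
  | bba => a

aa->; bb->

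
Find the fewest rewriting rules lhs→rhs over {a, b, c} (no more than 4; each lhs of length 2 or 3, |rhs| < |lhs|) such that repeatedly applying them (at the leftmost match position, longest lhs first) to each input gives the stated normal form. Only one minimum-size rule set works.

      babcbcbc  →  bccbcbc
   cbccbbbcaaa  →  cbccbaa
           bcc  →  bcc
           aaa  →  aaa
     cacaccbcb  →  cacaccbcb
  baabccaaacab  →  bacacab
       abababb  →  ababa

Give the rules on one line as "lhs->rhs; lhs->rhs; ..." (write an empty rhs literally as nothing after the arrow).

  | babcbcbc => bccbcbc
  | cbccbbbcaaa => cbccbcaaa => cbccbaa
  | bcc
  | aaa

abc->cc; bb->; caa->a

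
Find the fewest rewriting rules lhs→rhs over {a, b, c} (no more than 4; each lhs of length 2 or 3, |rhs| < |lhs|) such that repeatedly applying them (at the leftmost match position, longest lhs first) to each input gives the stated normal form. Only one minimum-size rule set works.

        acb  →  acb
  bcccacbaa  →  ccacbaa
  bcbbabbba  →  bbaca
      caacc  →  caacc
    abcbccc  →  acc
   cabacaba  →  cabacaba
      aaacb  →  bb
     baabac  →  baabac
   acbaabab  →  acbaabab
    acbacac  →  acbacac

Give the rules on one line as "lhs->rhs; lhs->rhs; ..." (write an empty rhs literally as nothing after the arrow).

  | acb
  | bcccacbaa => ccacbaa
  | bcbbabbba => bbabbba => bbaca
  | caacc

aaa->bb; bbb->c; bc->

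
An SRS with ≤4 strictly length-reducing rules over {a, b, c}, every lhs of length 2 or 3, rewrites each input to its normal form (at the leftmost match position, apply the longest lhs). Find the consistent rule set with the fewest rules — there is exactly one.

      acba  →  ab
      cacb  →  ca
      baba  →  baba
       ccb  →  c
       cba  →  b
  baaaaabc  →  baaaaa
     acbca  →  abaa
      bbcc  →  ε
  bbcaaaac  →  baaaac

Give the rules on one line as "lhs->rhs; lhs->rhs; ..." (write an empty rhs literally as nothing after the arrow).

  | acba => ab
  | cacb => ca
  | baba
  | ccb => c

bc->; cb->; cba->b; cbc->ba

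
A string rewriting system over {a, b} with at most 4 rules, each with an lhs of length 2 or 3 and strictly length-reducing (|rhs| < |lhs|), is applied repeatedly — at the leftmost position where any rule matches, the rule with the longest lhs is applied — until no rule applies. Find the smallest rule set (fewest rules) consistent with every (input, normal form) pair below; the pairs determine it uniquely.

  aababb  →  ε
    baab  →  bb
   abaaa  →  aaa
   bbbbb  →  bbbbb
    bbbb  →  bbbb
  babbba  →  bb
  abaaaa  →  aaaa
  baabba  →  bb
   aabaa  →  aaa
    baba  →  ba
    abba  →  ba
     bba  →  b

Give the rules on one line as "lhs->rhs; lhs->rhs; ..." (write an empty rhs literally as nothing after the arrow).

ab->; baa->b; bba->b

  | aababb => aabb => ab => ε
  | baab => bb
  | abaaa => aaa
  | bbbbb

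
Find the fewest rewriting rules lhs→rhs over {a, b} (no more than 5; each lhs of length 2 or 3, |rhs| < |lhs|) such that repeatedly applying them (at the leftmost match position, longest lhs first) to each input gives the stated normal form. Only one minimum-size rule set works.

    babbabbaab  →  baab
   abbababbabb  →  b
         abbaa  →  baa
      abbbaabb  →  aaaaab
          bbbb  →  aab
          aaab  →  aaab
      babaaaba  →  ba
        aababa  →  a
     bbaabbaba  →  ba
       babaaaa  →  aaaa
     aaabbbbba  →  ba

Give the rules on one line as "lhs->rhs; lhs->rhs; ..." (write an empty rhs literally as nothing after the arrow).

  | babbabbaab => babbaab => baab
  | abbababbabb => abababbabb => bababbabb => abbabb => ababb => babb => b
  | abbaa => abaa => baa
  | abbbaabb => aaaaabb => aaaaab

aba->ba; bab->; bb->b; bbb->aa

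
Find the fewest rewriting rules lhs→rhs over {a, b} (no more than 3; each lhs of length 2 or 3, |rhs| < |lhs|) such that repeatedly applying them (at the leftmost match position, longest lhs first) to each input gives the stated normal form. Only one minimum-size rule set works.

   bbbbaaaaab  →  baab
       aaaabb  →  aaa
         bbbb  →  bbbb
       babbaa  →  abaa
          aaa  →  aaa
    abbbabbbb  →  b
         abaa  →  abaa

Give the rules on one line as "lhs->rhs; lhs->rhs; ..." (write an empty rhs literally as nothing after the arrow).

abb->; bab->a; bba->b

  | bbbbaaaaab => bbbaaaab => bbaaab => baab
  | aaaabb => aaa
  | bbbb
  | babbaa => abaa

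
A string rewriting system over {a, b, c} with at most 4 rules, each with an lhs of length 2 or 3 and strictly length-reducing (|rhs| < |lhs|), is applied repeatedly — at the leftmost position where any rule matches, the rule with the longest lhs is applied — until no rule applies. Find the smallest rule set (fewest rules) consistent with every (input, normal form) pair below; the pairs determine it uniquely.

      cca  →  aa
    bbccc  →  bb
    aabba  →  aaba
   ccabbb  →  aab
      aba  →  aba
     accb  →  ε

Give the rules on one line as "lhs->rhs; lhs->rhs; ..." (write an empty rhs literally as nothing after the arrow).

abb->ab; ac->; cb->; cc->a

  | cca => aa
  | bbccc => bbac => bb
  | aabba => aaba
  | ccabbb => aabbb => aabb => aab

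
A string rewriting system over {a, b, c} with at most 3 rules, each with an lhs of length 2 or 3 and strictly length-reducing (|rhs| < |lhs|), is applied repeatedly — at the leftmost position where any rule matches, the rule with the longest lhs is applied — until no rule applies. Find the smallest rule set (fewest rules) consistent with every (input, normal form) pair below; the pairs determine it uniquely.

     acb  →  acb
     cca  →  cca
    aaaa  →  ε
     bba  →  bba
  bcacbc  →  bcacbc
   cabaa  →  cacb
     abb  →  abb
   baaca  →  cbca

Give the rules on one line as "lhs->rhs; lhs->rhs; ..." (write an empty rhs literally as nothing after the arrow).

aa->; baa->cb

  | acb
  | cca
  | aaaa => aa => ε
  | bba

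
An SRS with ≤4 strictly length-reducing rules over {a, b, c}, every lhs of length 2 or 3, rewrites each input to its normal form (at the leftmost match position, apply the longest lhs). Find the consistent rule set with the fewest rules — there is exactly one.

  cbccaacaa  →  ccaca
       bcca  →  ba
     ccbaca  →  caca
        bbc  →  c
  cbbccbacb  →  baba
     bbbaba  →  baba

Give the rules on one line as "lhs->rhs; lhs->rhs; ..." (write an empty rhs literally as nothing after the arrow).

aa->a; bb->; bcc->ba; cb->

  | cbccaacaa => ccaacaa => ccacaa => ccaca
  | bcca => baa => ba
  | ccbaca => caca
  | bbc => c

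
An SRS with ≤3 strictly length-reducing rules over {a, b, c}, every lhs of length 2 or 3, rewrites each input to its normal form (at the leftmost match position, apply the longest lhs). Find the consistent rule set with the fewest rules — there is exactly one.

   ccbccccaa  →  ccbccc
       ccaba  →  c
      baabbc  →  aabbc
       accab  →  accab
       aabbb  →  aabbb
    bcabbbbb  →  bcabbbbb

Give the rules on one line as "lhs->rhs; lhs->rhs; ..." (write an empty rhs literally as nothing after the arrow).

  | ccbccccaa => ccbccc
  | ccaba => ccaa => c
  | baabbc => aabbc
  | accab

ba->a; caa->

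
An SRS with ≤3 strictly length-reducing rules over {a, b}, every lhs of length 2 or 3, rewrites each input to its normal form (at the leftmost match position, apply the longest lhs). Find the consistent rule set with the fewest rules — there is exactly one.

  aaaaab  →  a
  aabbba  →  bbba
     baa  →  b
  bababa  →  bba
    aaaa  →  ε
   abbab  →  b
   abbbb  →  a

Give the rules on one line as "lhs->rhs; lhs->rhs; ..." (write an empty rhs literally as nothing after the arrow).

aa->; ab->a

  | aaaaab => aaab => ab => a
  | aabbba => bbba
  | baa => b
  | bababa => baaba => bba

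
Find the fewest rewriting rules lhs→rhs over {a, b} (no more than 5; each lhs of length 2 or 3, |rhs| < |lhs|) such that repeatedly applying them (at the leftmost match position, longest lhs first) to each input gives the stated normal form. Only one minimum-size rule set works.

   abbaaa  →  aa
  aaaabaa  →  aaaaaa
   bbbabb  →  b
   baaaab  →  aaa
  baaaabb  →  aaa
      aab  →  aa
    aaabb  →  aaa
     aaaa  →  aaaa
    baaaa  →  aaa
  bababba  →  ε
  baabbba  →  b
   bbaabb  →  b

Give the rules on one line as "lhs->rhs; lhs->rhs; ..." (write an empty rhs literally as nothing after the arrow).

aab->aa; ab->; ba->; bab->ab

  | abbaaa => baaa => aa
  | aaaabaa => aaaaaa
  | bbbabb => bbabb => babb => abb => b
  | baaaab => aaab => aaa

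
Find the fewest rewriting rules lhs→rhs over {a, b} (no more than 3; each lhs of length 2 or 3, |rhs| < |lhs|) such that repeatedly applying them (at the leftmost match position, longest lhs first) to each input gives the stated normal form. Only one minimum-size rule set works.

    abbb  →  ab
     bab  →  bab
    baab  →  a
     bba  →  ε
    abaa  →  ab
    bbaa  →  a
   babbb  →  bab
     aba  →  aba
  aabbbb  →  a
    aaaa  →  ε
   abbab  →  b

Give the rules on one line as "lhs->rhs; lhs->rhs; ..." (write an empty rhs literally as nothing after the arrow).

aa->; abb->a; bb->a

  | abbb => ab
  | bab
  | baab => bb => a
  | bba => aa => ε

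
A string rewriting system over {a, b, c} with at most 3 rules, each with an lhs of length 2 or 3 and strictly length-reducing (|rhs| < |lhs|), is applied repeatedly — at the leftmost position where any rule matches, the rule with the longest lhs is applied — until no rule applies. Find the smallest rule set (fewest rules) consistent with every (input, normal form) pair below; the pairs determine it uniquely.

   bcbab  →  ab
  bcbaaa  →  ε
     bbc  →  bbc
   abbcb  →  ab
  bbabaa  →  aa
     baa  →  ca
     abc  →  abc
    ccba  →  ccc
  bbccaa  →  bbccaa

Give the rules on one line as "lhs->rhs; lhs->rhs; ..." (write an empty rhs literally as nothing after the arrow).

  | bcbab => ab
  | bcbaaa => aaa => ε
  | bbc
  | abbcb => ab

aaa->; ba->c; bcb->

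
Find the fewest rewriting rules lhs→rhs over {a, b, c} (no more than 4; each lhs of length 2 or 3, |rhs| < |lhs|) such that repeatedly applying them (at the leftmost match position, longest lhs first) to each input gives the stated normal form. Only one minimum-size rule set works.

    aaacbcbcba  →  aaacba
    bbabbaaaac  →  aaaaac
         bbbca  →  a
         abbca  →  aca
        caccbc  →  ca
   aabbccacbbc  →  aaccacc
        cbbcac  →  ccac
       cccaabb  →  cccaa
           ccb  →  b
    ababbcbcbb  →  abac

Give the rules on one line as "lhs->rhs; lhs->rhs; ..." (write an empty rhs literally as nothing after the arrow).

bb->; bc->; ccb->b

  | aaacbcbcba => aaacbcba => aaacba
  | bbabbaaaac => abbaaaac => aaaaac
  | bbbca => bca => a
  | abbca => aca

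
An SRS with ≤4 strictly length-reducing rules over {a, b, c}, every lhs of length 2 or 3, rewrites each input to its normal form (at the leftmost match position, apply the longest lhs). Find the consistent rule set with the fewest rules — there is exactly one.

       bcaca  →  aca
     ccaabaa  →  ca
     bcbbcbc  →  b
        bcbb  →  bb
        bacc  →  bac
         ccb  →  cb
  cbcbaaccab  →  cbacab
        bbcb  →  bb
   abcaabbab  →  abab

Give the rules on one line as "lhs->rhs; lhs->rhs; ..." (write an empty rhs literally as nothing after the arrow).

aa->a; aab->a; bc->; cc->c

  | bcaca => aca
  | ccaabaa => caabaa => caaa => caa => ca
  | bcbbcbc => bbcbc => bbc => b
  | bcbb => bb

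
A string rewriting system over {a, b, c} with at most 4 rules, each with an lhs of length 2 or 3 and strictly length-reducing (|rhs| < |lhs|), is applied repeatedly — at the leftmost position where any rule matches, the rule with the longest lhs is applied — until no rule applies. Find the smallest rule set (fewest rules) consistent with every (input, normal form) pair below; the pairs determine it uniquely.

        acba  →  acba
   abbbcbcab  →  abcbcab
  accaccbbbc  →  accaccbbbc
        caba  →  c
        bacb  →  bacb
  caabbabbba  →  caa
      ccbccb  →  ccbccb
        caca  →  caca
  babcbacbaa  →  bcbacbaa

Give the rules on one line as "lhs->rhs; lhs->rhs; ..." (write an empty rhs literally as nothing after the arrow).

aba->; abb->a; bab->b

  | acba
  | abbbcbcab => abcbcab
  | accaccbbbc
  | caba => c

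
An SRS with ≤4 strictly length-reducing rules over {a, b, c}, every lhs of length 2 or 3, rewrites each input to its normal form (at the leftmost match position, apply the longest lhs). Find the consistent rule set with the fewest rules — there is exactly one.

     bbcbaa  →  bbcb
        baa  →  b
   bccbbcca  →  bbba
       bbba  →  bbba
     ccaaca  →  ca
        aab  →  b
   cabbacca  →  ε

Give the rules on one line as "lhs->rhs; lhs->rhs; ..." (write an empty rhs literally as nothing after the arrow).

aa->; abb->c; cc->

  | bbcbaa => bbcb
  | baa => b
  | bccbbcca => bbbcca => bbba
  | bbba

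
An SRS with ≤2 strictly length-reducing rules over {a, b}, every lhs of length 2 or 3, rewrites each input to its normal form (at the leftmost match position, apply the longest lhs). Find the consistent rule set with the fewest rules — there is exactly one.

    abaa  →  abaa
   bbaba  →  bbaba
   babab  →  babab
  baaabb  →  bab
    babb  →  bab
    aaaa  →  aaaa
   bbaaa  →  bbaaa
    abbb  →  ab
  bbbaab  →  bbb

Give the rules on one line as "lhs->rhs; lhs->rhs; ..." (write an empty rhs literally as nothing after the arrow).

aab->; abb->ab

  | abaa
  | bbaba
  | babab
  | baaabb => bab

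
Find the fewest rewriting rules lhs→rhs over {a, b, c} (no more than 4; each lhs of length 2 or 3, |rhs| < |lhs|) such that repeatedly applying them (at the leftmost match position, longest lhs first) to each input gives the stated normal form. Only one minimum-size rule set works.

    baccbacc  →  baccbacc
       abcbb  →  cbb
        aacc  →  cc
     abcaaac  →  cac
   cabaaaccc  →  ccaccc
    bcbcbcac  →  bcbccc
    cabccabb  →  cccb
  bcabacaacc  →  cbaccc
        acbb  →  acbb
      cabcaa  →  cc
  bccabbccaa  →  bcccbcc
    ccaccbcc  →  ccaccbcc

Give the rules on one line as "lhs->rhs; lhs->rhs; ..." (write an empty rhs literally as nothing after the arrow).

  | baccbacc
  | abcbb => abbb => cbb
  | aacc => cc
  | abcaaac => abaaac => caaac => cac

aa->; ab->c; abc->ab; bca->c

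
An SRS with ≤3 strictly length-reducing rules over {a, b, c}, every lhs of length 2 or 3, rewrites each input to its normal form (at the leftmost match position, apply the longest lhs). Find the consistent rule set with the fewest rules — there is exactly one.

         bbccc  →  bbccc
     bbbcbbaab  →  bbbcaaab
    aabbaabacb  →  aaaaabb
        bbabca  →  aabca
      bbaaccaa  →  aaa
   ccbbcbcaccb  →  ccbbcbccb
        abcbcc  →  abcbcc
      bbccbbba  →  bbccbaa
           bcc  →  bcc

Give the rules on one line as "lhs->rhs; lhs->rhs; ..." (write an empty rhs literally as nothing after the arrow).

  | bbccc
  | bbbcbbaab => bbbcaaab
  | aabbaabacb => aaaaabacb => aaaaabb
  | bbabca => aabca

ac->; bba->aa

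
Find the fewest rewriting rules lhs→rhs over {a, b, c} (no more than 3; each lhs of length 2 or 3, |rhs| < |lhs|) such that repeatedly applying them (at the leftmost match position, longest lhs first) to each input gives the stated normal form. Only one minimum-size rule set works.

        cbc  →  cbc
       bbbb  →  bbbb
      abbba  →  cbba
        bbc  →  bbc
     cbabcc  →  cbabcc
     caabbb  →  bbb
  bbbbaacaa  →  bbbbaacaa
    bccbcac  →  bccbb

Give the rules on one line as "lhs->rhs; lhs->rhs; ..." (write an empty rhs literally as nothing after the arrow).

  | cbc
  | bbbb
  | abbba => cbba
  | bbc

abb->cb; cac->b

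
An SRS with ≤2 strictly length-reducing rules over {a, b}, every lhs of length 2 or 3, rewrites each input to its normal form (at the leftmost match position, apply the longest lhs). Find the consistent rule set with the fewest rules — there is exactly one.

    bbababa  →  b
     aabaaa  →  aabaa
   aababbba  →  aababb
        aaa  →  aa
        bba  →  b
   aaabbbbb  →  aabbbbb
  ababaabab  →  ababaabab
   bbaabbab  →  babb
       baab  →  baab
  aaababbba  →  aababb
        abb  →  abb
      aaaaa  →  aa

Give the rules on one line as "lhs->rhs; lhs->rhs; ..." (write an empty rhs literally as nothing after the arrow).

  | bbababa => bbaba => bba => b
  | aabaaa => aabaa
  | aababbba => aababb
  | aaa => aa

aaa->aa; bba->b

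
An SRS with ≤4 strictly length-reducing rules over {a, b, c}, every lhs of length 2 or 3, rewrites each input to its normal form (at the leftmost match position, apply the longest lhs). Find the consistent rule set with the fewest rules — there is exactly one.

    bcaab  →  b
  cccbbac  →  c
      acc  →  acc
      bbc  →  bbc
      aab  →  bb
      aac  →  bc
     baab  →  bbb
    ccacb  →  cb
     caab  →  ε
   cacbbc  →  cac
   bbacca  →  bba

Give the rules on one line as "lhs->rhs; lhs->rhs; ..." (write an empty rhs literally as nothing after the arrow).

aa->b; cbb->; cca->

  | bcaab => bcbb => b
  | cccbbac => ccac => c
  | acc
  | bbc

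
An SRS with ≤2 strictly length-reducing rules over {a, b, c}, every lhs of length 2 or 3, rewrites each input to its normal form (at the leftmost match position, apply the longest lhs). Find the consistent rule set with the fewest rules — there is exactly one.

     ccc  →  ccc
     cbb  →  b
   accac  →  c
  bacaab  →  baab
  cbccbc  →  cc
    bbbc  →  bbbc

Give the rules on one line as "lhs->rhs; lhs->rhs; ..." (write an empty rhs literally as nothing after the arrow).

ac->; cb->

  | ccc
  | cbb => b
  | accac => cac => c
  | bacaab => baab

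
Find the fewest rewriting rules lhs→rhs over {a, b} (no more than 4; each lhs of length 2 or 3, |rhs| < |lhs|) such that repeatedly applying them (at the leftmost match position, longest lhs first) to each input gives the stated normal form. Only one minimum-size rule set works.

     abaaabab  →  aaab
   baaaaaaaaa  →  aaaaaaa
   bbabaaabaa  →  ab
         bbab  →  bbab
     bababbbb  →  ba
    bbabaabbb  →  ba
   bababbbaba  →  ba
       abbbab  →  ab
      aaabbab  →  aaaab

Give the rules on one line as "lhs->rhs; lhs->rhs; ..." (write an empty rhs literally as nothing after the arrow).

aba->a; abb->a; baa->ab

  | abaaabab => aaabab => aaab
  | baaaaaaaaa => abaaaaaaa => aaaaaaa
  | bbabaaabaa => bbaaabaa => bababaa => babaa => baa => ab
  | bbab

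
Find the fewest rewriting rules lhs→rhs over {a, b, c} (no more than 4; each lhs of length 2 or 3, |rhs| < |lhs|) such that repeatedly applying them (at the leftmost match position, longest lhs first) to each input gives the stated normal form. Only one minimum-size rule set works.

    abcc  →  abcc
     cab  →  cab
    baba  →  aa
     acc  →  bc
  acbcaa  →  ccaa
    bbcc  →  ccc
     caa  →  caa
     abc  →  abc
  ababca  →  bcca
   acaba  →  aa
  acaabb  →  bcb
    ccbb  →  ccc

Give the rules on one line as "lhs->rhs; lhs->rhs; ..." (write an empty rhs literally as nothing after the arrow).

aab->bc; ac->b; ba->a; bb->c

  | abcc
  | cab
  | baba => aba => aa
  | acc => bc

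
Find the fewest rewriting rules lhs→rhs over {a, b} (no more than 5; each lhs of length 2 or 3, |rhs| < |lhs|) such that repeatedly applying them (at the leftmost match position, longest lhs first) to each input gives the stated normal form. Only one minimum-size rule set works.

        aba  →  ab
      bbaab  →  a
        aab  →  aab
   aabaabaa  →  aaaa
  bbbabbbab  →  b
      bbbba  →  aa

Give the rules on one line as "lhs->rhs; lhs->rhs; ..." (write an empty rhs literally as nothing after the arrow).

abb->aa; ba->b; bab->; bba->ab

  | aba => ab
  | bbaab => abab => a
  | aab
  | aabaabaa => aababaa => aaaa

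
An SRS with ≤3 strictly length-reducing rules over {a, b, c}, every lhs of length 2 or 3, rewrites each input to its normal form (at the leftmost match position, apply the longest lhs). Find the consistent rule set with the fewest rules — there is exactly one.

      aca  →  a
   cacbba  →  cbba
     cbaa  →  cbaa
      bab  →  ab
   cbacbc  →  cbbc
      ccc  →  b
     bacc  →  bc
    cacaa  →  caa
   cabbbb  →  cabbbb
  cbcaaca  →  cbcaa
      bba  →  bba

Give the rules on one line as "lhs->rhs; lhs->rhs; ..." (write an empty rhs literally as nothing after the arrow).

  | aca => a
  | cacbba => cbba
  | cbaa
  | bab => ab

ac->; bab->ab; ccc->b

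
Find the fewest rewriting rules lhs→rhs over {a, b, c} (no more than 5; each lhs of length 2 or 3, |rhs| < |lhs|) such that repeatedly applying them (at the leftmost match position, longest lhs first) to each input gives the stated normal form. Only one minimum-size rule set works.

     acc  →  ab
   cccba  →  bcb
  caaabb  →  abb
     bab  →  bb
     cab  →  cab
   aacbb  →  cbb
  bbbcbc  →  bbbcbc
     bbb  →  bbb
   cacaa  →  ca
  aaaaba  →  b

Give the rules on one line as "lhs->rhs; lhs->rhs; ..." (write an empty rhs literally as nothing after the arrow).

aa->; ba->b; caa->; cc->b

  | acc => ab
  | cccba => bcba => bcb
  | caaabb => abb
  | bab => bb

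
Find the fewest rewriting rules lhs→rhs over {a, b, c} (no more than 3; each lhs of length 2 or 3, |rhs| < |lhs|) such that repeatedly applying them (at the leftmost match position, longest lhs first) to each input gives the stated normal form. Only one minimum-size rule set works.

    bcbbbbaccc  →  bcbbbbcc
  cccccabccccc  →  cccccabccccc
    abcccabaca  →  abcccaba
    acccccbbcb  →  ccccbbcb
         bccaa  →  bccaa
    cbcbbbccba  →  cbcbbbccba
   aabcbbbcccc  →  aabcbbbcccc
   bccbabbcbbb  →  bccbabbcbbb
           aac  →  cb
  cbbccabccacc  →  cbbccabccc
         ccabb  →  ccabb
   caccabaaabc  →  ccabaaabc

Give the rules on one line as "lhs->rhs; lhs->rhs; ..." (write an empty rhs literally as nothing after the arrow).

  | bcbbbbaccc => bcbbbbcc
  | cccccabccccc
  | abcccabaca => abcccaba
  | acccccbbcb => ccccbbcb

aac->cb; ac->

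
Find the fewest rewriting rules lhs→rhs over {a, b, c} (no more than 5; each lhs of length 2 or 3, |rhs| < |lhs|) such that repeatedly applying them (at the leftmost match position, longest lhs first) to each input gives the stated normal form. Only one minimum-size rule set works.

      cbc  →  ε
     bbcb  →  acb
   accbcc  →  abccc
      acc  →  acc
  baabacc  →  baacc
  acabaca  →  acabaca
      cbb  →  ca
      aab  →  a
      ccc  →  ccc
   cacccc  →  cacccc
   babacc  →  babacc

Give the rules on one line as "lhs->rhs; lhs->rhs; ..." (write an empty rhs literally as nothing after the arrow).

aab->a; bb->a; cbc->; ccb->bc

  | cbc => ε
  | bbcb => acb
  | accbcc => abccc
  | acc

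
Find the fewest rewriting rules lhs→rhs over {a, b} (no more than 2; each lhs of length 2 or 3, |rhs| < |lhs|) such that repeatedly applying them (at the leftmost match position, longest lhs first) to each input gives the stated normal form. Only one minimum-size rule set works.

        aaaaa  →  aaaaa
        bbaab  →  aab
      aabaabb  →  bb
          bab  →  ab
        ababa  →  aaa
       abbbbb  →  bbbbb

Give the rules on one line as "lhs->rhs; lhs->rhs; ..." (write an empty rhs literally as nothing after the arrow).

abb->bb; ba->a

  | aaaaa
  | bbaab => baab => aab
  | aabaabb => aaaabb => aaabb => aabb => abb => bb
  | bab => ab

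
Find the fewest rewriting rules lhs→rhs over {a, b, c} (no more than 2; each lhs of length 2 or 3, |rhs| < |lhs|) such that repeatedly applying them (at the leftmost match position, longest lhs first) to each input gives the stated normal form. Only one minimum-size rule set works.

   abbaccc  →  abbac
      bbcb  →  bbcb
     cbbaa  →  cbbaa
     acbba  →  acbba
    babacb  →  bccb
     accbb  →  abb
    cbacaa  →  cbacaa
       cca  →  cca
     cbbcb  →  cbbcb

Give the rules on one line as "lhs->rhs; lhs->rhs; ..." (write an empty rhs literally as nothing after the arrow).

aba->c; acc->a

  | abbaccc => abbac
  | bbcb
  | cbbaa
  | acbba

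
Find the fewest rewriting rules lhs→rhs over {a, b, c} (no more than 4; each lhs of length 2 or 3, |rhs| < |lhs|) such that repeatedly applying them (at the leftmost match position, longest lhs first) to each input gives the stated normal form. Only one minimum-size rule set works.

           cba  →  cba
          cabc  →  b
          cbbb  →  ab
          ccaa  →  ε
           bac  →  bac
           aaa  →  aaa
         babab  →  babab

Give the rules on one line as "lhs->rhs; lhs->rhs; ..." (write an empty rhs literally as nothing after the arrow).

  | cba
  | cabc => bc => b
  | cbbb => ab
  | ccaa => ca => ε

bc->b; ca->; cbb->a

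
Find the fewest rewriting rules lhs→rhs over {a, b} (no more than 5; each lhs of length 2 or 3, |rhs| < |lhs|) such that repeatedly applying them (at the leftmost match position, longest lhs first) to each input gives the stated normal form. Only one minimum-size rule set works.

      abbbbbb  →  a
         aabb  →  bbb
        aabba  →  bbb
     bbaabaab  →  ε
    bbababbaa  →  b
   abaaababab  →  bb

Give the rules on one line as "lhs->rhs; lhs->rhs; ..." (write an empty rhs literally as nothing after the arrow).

  | abbbbbb => abbbbb => abbbb => abbb => abb => ab => a
  | aabb => bbb
  | aabba => bbba => bbb
  | bbaabaab => bbabaab => baab => bab => ε

aa->b; ab->a; ba->b; bab->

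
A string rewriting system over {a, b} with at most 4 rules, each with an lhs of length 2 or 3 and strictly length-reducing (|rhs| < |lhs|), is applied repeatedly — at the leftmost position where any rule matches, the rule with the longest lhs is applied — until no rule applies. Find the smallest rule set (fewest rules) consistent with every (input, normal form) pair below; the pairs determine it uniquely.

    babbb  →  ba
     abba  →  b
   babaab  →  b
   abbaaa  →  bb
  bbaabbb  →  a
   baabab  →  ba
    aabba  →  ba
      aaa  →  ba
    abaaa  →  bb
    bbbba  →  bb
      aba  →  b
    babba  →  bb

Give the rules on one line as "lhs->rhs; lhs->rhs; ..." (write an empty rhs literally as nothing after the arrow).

aa->b; aab->; ab->a; bba->

  | babbb => babb => bab => ba
  | abba => aba => aa => b
  | babaab => baaab => bbab => b
  | abbaaa => abaaa => aaaa => baa => bb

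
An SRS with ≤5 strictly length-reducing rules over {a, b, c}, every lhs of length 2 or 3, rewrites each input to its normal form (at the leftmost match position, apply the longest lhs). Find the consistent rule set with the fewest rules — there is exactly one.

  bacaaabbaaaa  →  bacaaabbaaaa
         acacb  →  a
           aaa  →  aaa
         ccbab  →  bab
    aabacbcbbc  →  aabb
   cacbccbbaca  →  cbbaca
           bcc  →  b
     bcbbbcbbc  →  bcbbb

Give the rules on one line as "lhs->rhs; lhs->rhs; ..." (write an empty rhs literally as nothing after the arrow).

  | bacaaabbaaaa
  | acacb => acc => a
  | aaa
  | ccbab => bab

acb->c; bbc->b; cc->; ccc->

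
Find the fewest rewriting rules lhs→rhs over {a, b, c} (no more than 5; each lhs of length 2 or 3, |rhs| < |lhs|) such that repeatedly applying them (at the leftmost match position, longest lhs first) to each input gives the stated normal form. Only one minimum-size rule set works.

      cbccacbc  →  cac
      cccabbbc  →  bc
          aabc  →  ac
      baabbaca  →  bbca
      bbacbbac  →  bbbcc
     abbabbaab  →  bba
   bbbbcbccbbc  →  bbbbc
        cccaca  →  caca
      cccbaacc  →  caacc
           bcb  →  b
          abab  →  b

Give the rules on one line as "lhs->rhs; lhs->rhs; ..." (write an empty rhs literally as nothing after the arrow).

  | cbccacbc => ccacbc => cacbc => cac
  | cccabbbc => ccabbbc => cabbbc => cbbc => bc
  | aabc => ac
  | baabbaca => babaca => bbcca => bbca

ab->; aba->bc; cb->; cca->ca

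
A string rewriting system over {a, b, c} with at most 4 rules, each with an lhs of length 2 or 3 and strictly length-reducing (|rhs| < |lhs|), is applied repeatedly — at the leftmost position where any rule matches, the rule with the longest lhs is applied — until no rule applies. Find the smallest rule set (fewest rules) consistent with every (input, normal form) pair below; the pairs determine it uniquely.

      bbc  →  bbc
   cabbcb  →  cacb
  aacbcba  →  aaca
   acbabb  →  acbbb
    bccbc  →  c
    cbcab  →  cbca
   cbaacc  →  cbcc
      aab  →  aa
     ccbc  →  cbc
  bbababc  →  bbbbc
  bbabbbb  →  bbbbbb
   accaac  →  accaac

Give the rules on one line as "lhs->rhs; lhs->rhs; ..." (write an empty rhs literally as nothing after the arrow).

  | bbc
  | cabbcb => cabcb => cacb
  | aacbcba => aaca
  | acbabb => acbbb

ab->a; ba->b; bcb->; ccb->cb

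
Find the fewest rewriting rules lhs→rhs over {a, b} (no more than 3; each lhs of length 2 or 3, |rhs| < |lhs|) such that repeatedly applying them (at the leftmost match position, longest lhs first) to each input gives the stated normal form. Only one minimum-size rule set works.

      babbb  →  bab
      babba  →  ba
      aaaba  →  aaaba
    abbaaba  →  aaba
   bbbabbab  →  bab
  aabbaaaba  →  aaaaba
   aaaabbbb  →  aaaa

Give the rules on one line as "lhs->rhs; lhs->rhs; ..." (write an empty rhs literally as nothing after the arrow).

bb->; bba->

  | babbb => bab
  | babba => ba
  | aaaba
  | abbaaba => aaba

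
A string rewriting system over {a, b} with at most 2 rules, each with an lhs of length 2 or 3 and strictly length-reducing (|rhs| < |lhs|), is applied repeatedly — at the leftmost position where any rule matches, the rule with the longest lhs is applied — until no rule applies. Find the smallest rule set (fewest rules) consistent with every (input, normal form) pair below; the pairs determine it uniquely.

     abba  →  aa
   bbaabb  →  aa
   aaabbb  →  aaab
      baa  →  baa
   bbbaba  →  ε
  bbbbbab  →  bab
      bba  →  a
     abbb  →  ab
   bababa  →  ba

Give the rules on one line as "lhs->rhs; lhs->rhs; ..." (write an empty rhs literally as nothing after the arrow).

  | abba => aa
  | bbaabb => aabb => aa
  | aaabbb => aaab
  | baa

aba->b; bb->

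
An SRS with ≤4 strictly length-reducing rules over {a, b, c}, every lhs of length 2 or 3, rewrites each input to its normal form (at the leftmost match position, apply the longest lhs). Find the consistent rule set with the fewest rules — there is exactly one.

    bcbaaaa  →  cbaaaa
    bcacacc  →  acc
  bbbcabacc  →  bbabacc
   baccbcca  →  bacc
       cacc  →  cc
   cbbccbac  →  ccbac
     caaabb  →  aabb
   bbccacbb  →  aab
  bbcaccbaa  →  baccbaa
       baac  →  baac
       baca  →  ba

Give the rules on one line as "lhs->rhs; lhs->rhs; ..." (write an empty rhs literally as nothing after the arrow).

acb->aa; bc->; bcb->cb; ca->

  | bcbaaaa => cbaaaa
  | bcacacc => acacc => acc
  | bbbcabacc => bbabacc
  | baccbcca => baccca => bacc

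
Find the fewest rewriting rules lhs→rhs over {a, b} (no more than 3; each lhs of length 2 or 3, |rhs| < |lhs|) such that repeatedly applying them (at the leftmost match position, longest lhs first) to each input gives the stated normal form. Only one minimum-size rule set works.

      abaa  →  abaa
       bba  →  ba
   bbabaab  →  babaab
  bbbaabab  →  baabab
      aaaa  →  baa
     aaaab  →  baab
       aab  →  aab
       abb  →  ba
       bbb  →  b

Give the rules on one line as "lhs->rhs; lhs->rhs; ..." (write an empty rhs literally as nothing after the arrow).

  | abaa
  | bba => ba
  | bbabaab => babaab
  | bbbaabab => bbaabab => baabab

aaa->ba; abb->ba; bb->b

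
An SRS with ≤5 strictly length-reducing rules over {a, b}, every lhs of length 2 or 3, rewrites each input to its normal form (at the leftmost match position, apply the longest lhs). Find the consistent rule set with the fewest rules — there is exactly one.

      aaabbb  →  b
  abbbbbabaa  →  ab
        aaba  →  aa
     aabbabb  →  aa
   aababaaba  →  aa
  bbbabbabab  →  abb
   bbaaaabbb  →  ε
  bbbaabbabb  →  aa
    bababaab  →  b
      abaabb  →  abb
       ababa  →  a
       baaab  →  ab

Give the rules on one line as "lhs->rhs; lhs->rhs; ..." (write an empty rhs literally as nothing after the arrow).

aaa->b; ba->; baa->; bbb->

  | aaabbb => bbbb => b
  | abbbbbabaa => abbabaa => abbaa => ab
  | aaba => aa
  | aabbabb => aabbb => aa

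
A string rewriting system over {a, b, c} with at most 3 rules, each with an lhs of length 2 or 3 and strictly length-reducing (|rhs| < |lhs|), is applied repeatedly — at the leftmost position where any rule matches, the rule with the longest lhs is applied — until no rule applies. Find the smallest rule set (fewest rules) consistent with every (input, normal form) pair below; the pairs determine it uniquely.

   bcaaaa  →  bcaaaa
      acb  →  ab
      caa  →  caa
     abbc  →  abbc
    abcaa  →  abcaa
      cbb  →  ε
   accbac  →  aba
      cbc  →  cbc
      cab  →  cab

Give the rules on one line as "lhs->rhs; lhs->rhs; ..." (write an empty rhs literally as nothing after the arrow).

ac->a; cbb->

  | bcaaaa
  | acb => ab
  | caa
  | abbc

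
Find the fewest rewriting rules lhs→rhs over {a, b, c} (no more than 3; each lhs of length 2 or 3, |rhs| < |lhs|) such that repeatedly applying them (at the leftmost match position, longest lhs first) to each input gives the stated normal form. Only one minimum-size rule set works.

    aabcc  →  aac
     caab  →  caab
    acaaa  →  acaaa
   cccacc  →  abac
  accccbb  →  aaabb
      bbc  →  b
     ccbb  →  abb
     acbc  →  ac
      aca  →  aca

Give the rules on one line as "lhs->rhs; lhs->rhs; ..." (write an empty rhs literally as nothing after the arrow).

bc->; cac->ba; cc->a

  | aabcc => aac
  | caab
  | acaaa
  | cccacc => acacc => abac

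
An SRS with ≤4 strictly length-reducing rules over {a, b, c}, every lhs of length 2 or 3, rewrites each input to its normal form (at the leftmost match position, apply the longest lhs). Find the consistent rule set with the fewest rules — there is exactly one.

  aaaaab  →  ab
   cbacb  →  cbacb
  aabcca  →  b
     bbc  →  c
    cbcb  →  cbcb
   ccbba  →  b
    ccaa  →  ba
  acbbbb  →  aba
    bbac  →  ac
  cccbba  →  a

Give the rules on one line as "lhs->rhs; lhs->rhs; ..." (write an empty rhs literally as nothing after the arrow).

aa->b; bb->; cbb->ba; cc->a

  | aaaaab => baaab => bbab => ab
  | cbacb
  | aabcca => bbcca => cca => aa => b
  | bbc => c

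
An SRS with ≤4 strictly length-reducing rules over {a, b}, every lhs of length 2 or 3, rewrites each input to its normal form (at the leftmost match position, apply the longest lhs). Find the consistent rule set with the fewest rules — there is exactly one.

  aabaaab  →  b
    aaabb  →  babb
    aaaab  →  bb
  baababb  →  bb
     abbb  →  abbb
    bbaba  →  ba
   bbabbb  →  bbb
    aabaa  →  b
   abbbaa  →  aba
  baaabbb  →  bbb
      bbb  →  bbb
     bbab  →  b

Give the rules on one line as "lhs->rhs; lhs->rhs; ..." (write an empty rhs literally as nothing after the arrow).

aa->; aaa->ba; bba->

  | aabaaab => baaab => bbab => b
  | aaabb => babb
  | aaaab => baab => bb
  | baababb => bbabb => bb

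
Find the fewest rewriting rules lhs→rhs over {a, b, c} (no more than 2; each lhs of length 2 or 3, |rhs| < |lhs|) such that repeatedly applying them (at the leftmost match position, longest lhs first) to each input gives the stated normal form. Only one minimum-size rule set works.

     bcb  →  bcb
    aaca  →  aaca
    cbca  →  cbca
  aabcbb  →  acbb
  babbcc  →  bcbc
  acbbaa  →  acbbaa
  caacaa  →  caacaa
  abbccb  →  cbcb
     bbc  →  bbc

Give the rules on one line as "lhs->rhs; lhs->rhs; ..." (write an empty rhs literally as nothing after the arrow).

ab->c; cc->c

  | bcb
  | aaca
  | cbca
  | aabcbb => accbb => acbb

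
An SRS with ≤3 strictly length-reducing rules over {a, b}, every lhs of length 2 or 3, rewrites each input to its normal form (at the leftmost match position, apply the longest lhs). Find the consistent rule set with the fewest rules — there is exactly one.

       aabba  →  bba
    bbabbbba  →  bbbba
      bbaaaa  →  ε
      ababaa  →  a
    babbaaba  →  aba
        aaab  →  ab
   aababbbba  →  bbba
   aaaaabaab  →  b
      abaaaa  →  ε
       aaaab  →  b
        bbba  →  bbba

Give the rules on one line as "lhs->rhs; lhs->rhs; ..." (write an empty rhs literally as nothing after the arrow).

aa->; baa->a; bab->

  | aabba => bba
  | bbabbbba => bbbba
  | bbaaaa => baaa => aa => ε
  | ababaa => aaa => a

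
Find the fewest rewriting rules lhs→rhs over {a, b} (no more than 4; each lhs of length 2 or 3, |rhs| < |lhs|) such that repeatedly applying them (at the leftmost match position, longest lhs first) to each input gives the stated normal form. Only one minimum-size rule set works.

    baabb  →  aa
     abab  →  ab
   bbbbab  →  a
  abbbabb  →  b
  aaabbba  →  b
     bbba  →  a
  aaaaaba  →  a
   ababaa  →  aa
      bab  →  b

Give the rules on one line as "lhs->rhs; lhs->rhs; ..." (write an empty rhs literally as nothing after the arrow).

aaa->b; ba->; bb->a

  | baabb => abb => aa
  | abab => ab
  | bbbbab => abbab => aaab => bb => a
  | abbbabb => aababb => aabb => aaa => b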